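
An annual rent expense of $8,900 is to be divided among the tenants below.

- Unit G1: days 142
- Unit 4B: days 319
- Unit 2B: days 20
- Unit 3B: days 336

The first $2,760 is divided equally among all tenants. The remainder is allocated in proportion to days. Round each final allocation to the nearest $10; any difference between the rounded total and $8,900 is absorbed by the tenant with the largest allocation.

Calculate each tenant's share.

Unit G1: $1,760 · Unit 4B: $3,090 · Unit 2B: $840 · Unit 3B: $3,210

$2,760 shared equally gives $690 per tenant.
Remainder $6,140 by days (total 817): Unit G1 1,067.17 → $1,070; Unit 4B 2,397.38 → $2,400; Unit 2B 150.31 → $150; Unit 3B 2,525.14 → $2,530.
Rounding difference −$10 on remainder applied to Unit 3B.
Totals: Unit G1 $690 + $1,070 = $1,760; Unit 4B $690 + $2,400 = $3,090; Unit 2B $690 + $150 = $840; Unit 3B $690 + $2,520 = $3,210.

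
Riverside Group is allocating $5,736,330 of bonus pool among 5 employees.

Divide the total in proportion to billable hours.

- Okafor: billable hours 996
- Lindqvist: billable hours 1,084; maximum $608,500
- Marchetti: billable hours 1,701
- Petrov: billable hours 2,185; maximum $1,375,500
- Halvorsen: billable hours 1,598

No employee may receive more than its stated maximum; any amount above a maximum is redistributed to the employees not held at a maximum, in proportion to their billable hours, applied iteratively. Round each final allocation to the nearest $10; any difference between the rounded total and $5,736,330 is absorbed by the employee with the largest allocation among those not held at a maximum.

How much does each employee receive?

Okafor: $870,160; Lindqvist: $608,500; Marchetti: $1,486,080; Petrov: $1,375,500; Halvorsen: $1,396,090

Total billable hours = 7,564.
Proportional shares (ignoring caps): Okafor 755,339.06; Lindqvist 822,075.85; Marchetti 1,289,991.71; Petrov 1,657,044.03; Halvorsen 1,211,879.34.
Cap binds for Lindqvist ($608,500), Petrov ($1,375,500); balance $3,752,330 reallocated over remaining billable hours 4,295.
Remaining shares: Okafor 870,156.15 → $870,160; Marchetti 1,486,079.94 → $1,486,080; Halvorsen 1,396,093.91 → $1,396,090.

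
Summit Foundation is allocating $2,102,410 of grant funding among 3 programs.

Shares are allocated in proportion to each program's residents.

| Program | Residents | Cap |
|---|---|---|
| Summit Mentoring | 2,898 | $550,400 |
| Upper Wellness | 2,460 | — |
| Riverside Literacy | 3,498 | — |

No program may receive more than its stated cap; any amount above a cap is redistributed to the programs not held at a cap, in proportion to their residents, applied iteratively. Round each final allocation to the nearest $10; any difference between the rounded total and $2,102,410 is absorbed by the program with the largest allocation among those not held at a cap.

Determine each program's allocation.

Summit Mentoring: $550,400; Upper Wellness: $640,810; Riverside Literacy: $911,200

Combined residents = 8,856.
Pro-rata shares before constraints: Summit Mentoring 687,983.76; Upper Wellness 584,002.78; Riverside Literacy 830,423.46.
Cap binds for Summit Mentoring ($550,400); residual $1,552,010 reallocated over remaining residents 5,958.
Redistributed shares: Upper Wellness 640,809.77 → $640,810; Riverside Literacy 911,200.23 → $911,200.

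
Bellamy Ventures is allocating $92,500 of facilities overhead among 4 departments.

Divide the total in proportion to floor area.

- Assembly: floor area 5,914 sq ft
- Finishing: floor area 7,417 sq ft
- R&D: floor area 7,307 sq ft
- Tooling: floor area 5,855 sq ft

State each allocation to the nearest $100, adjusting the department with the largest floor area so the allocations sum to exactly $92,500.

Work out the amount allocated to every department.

Sum of floor area: 5,914 + 7,417 + 7,307 + 5,855 = 26,493.
Pro-rata amounts: Assembly 20,648.66; Finishing 25,896.37; R&D 25,512.31; Tooling 20,442.66.
Rounded to nearest $100: Assembly $20,600; Finishing $25,900; R&D $25,500; Tooling $20,400. Sum = $92,400.
Difference $92,500 − $92,400 = +$100 applied to largest floor area (Finishing): Finishing becomes $26,000.

Assembly: $20,600 | Finishing: $26,000 | R&D: $25,500 | Tooling: $20,400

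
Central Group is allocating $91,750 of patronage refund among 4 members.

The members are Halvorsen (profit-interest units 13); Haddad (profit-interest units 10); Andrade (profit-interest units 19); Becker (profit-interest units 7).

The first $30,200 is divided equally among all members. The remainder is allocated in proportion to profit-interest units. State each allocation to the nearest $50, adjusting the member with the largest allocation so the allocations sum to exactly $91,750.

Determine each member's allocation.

Halvorsen: $23,900 | Haddad: $20,100 | Andrade: $31,400 | Becker: $16,350

Equal tier: $30,200 ÷ 4 = $7,550 apiece.
Remainder $61,550 by profit-interest units (total 49): Halvorsen 16,329.59 → $16,350; Haddad 12,561.22 → $12,550; Andrade 23,866.33 → $23,850; Becker 8,792.86 → $8,800.
Totals: Halvorsen $7,550 + $16,350 = $23,900; Haddad $7,550 + $12,550 = $20,100; Andrade $7,550 + $23,850 = $31,400; Becker $7,550 + $8,800 = $16,350.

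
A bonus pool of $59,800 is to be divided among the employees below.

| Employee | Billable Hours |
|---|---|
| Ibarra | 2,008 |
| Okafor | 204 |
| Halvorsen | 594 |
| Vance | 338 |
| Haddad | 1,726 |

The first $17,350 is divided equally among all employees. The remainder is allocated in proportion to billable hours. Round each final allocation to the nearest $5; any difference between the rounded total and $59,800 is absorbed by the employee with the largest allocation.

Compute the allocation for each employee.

$17,350 shared equally gives $3,470 per employee.
Remainder $42,450 by billable hours (total 4,870): Ibarra 17,503.00 → $17,505; Okafor 1,778.19 → $1,780; Halvorsen 5,177.68 → $5,180; Vance 2,946.22 → $2,945; Haddad 15,044.91 → $15,045.
Rounding difference −$5 on remainder applied to Ibarra.
Totals: Ibarra $3,470 + $17,500 = $20,970; Okafor $3,470 + $1,780 = $5,250; Halvorsen $3,470 + $5,180 = $8,650; Vance $3,470 + $2,945 = $6,415; Haddad $3,470 + $15,045 = $18,515.

Ibarra: $20,970 · Okafor: $5,250 · Halvorsen: $8,650 · Vance: $6,415 · Haddad: $18,515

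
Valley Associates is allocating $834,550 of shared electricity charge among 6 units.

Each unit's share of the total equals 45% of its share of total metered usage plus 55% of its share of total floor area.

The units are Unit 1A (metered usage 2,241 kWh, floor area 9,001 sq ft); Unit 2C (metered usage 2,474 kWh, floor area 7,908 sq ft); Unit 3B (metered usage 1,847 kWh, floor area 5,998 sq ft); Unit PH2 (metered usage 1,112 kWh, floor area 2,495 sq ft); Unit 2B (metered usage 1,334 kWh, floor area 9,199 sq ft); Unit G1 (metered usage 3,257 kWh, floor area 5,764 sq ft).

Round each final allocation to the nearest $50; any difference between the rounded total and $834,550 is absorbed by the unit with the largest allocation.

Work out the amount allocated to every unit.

Totals — metered usage 12,265, floor area 40,365.
Combined weights (45% metered usage + 55% floor area): Unit 1A 0.2049; Unit 2C 0.1985; Unit 3B 0.1495; Unit PH2 0.0748; Unit 2B 0.1743; Unit G1 0.1980.
Unrounded shares: Unit 1A 170,971.24; Unit 2C 165,676.74; Unit 3B 124,759.17; Unit PH2 62,420.22; Unit 2B 145,450.92; Unit G1 165,271.70.
After rounding ($50): Unit 1A $170,950; Unit 2C $165,700; Unit 3B $124,750; Unit PH2 $62,400; Unit 2B $145,450; Unit G1 $165,250. Sum = $834,500.
Difference $834,550 − $834,500 = +$50 applied to largest allocation (Unit 1A): Unit 1A becomes $171,000.

Unit 1A: $171,000 | Unit 2C: $165,700 | Unit 3B: $124,750 | Unit PH2: $62,400 | Unit 2B: $145,450 | Unit G1: $165,250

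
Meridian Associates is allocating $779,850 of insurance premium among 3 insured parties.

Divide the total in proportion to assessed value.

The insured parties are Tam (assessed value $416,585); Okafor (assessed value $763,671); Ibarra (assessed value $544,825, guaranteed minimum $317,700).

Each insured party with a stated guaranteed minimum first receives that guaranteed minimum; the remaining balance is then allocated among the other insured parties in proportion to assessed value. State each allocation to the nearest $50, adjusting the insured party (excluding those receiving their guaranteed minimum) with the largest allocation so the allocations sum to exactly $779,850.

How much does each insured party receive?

Tam: $163,100 | Okafor: $299,050 | Ibarra: $317,700

Minimums first: Ibarra $317,700. Remaining pool $462,150.
Remaining pool split over remaining assessed value 1,180,256: Tam 163,121.19 → $163,100; Okafor 299,028.81 → $299,050.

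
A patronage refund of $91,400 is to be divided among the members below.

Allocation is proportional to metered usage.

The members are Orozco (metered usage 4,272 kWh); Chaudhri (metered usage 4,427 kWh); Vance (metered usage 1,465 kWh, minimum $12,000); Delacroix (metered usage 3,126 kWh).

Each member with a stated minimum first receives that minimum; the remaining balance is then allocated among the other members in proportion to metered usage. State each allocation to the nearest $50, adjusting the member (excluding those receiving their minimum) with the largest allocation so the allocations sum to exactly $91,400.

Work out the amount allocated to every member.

Orozco: $28,700 | Chaudhri: $29,700 | Vance: $12,000 | Delacroix: $21,000

Guaranteed amounts: Vance $12,000. Balance $79,400.
Balance split over remaining metered usage 11,825: Orozco 28,684.72 → $28,700; Chaudhri 29,725.48 → $29,750; Delacroix 20,989.80 → $21,000.
Rounding difference −$50 applied to Chaudhri → $29,700.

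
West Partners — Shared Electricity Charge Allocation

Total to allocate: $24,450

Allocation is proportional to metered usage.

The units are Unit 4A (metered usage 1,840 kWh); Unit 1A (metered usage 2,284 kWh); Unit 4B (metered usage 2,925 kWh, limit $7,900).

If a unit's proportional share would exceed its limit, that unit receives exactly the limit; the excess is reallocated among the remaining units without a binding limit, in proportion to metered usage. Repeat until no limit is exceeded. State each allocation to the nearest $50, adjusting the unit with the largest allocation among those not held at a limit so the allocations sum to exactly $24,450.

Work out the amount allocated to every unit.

Unit 4A: $7,400 · Unit 1A: $9,150 · Unit 4B: $7,900

Sum of metered usage: 7,049.
Proportional shares (ignoring caps): Unit 4A 6,382.18; Unit 1A 7,922.23; Unit 4B 10,145.59.
Capped: Unit 4B ($7,900); residual $16,550 reallocated over remaining metered usage 4,124.
Remaining shares: Unit 4A 7,384.09 → $7,400; Unit 1A 9,165.91 → $9,150.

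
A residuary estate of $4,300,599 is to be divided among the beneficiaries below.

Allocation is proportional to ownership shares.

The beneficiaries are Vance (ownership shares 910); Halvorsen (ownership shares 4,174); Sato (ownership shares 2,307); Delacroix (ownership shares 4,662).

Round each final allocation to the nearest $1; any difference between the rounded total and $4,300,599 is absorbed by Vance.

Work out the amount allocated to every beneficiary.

Ownership shares total: 12,053.
Unrounded shares: Vance 910/12,053 × $4,300,599 = 324,694.69; Halvorsen 4,174/12,053 × $4,300,599 = 1,489,313.88; Sato 2,307/12,053 × $4,300,599 = 823,154.56; Delacroix 4,662/12,053 × $4,300,599 = 1,663,435.87.
After rounding ($1): Vance $324,695; Halvorsen $1,489,314; Sato $823,155; Delacroix $1,663,436. Sum = $4,300,600.
Difference $4,300,599 − $4,300,600 = −$1 applied to Vance: Vance becomes $324,694.

Vance: $324,694 | Halvorsen: $1,489,314 | Sato: $823,155 | Delacroix: $1,663,436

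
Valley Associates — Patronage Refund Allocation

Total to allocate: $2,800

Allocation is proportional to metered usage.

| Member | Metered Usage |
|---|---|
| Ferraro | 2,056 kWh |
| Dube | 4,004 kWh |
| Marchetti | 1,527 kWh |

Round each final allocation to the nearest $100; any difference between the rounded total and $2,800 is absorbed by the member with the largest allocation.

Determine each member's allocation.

Ferraro: $800 · Dube: $1,400 · Marchetti: $600

Combined metered usage = 7,587.
Pro-rata amounts: Ferraro 2,056/7,587 × $2,800 = 758.77; Dube 4,004/7,587 × $2,800 = 1,477.69; Marchetti 1,527/7,587 × $2,800 = 563.54.
At nearest $100: Ferraro $800; Dube $1,500; Marchetti $600. Sum = $2,900.
Difference $2,800 − $2,900 = −$100 applied to largest allocation (Dube): Dube becomes $1,400.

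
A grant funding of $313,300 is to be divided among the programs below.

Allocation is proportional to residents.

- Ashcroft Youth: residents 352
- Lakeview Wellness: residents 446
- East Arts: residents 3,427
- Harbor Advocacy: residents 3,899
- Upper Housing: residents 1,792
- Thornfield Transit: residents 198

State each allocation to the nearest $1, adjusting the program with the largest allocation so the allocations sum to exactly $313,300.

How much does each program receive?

Sum of residents: 10,114.
Unrounded shares: Ashcroft Youth 352/10,114 × $313,300 = 10,903.86; Lakeview Wellness 446/10,114 × $313,300 = 13,815.68; East Arts 3,427/10,114 × $313,300 = 106,157.71; Harbor Advocacy 3,899/10,114 × $313,300 = 120,778.79; Upper Housing 1,792/10,114 × $313,300 = 55,510.54; Thornfield Transit 198/10,114 × $313,300 = 6,133.42.
At nearest $1: Ashcroft Youth $10,904; Lakeview Wellness $13,816; East Arts $106,158; Harbor Advocacy $120,779; Upper Housing $55,511; Thornfield Transit $6,133. Sum = $313,301.
Difference $313,300 − $313,301 = −$1 applied to largest allocation (Harbor Advocacy): Harbor Advocacy becomes $120,778.

Ashcroft Youth: $10,904 · Lakeview Wellness: $13,816 · East Arts: $106,158 · Harbor Advocacy: $120,778 · Upper Housing: $55,511 · Thornfield Transit: $6,133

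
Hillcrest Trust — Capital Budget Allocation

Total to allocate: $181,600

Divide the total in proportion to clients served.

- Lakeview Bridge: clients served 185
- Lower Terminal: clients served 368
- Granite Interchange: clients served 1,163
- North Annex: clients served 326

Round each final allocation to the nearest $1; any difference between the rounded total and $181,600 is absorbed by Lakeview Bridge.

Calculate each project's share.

Total clients served = 2,042.
Unrounded shares: Lakeview Bridge 185/2,042 × $181,600 = 16,452.498; Lower Terminal 368/2,042 × $181,600 = 32,727.13; Granite Interchange 1,163/2,042 × $181,600 = 103,428.40; North Annex 326/2,042 × $181,600 = 28,991.97.
After rounding ($1): Lakeview Bridge $16,452; Lower Terminal $32,727; Granite Interchange $103,428; North Annex $28,992. Sum = $181,599.
Difference $181,600 − $181,599 = +$1 applied to Lakeview Bridge: Lakeview Bridge becomes $16,453.

Lakeview Bridge: $16,453 | Lower Terminal: $32,727 | Granite Interchange: $103,428 | North Annex: $28,992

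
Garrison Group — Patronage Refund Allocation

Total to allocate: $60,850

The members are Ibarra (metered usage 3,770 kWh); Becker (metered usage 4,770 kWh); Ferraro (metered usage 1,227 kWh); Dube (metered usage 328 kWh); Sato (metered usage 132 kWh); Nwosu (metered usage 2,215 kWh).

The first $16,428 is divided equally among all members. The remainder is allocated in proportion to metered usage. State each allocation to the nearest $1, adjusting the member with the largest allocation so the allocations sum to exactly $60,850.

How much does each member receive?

Ibarra: $16,198 · Becker: $19,769 · Ferraro: $7,119 · Dube: $3,909 · Sato: $3,209 · Nwosu: $10,646

$16,428 shared equally gives $2,738 per member.
Remainder $44,422 by metered usage (total 12,442): Ibarra 13,460.13 → $13,460; Becker 17,030.46 → $17,030; Ferraro 4,380.79 → $4,381; Dube 1,171.07 → $1,171; Sato 471.28 → $471; Nwosu 7,908.27 → $7,908.
Rounding difference +$1 on remainder applied to Becker.
Totals: Ibarra $2,738 + $13,460 = $16,198; Becker $2,738 + $17,031 = $19,769; Ferraro $2,738 + $4,381 = $7,119; Dube $2,738 + $1,171 = $3,909; Sato $2,738 + $471 = $3,209; Nwosu $2,738 + $7,908 = $10,646.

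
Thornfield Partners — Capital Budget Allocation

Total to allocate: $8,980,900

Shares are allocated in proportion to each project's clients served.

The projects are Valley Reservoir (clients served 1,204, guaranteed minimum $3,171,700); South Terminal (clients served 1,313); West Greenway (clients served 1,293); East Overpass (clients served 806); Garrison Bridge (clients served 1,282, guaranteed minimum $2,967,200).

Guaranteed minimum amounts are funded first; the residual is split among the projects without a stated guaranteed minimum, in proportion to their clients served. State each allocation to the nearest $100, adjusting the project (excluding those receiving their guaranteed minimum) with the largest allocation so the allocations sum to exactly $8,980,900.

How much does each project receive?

Valley Reservoir: $3,171,700 · South Terminal: $1,093,600 · West Greenway: $1,077,000 · East Overpass: $671,400 · Garrison Bridge: $2,967,200

Guaranteed amounts: Valley Reservoir $3,171,700; Garrison Bridge $2,967,200. Remaining pool $2,842,000.
Remaining pool split over remaining clients served 3,412: South Terminal 1,093,653.58 → $1,093,700; West Greenway 1,076,994.72 → $1,077,000; East Overpass 671,351.70 → $671,400.
Rounding difference −$100 applied to South Terminal → $1,093,600.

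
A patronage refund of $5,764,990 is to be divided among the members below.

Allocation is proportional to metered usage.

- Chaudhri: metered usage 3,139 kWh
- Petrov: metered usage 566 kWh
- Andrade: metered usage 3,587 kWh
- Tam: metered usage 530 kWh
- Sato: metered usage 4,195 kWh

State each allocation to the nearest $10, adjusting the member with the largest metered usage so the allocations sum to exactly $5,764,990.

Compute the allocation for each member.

Sum of metered usage: 12,017.
Unrounded shares: Chaudhri 3,139/12,017 × $5,764,990 = 1,505,891.95; Petrov 566/12,017 × $5,764,990 = 271,530.69; Andrade 3,587/12,017 × $5,764,990 = 1,720,813.77; Tam 530/12,017 × $5,764,990 = 254,260.19; Sato 4,195/12,017 × $5,764,990 = 2,012,493.39.
At nearest $10: Chaudhri $1,505,890; Petrov $271,530; Andrade $1,720,810; Tam $254,260; Sato $2,012,490. Sum = $5,764,980.
Difference $5,764,990 − $5,764,980 = +$10 applied to largest metered usage (Sato): Sato becomes $2,012,500.

Chaudhri: $1,505,890 | Petrov: $271,530 | Andrade: $1,720,810 | Tam: $254,260 | Sato: $2,012,500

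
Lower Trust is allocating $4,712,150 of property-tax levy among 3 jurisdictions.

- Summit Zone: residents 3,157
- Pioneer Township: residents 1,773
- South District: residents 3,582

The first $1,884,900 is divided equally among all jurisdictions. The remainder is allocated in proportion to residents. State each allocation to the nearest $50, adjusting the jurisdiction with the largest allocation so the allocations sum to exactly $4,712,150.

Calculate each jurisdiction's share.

Summit Zone: $1,676,900; Pioneer Township: $1,217,200; South District: $1,818,050

First tranche $1,884,900 split equally: $628,300 each.
Remainder $2,827,250 by residents (total 8,512): Summit Zone 1,048,593.54 → $1,048,600; Pioneer Township 588,899.70 → $588,900; South District 1,189,756.76 → $1,189,750.
Totals: Summit Zone $628,300 + $1,048,600 = $1,676,900; Pioneer Township $628,300 + $588,900 = $1,217,200; South District $628,300 + $1,189,750 = $1,818,050.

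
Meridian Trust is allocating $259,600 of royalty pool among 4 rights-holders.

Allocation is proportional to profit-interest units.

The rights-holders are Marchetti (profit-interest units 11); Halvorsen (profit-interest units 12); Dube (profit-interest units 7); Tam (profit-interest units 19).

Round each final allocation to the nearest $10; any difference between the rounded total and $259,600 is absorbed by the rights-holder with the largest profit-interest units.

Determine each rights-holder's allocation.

Marchetti: $58,280 | Halvorsen: $63,580 | Dube: $37,090 | Tam: $100,650

Profit-interest units total: 49.
Proportional shares: Marchetti 11/49 × $259,600 = 58,277.55; Halvorsen 12/49 × $259,600 = 63,575.51; Dube 7/49 × $259,600 = 37,085.71; Tam 19/49 × $259,600 = 100,661.22.
Rounded to nearest $10: Marchetti $58,280; Halvorsen $63,580; Dube $37,090; Tam $100,660. Sum = $259,610.
Difference $259,600 − $259,610 = −$10 applied to largest profit-interest units (Tam): Tam becomes $100,650.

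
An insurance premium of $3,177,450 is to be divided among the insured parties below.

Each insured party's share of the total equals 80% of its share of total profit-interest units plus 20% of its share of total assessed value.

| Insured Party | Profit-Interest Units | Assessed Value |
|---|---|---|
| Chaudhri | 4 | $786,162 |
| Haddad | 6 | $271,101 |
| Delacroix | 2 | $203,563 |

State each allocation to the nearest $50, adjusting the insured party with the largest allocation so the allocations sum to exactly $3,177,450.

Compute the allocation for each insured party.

Totals — profit-interest units 12, assessed value 1,260,826.
Blended shares (80% profit-interest units + 20% assessed value): Chaudhri 0.3914; Haddad 0.4430; Delacroix 0.1656.
Unrounded shares: Chaudhri 1,243,566.66; Haddad 1,407,622.15; Delacroix 526,261.19.
At nearest $50: Chaudhri $1,243,550; Haddad $1,407,600; Delacroix $526,250. Sum = $3,177,400.
Difference $3,177,450 − $3,177,400 = +$50 applied to largest allocation (Haddad): Haddad becomes $1,407,650.

Chaudhri: $1,243,550 · Haddad: $1,407,650 · Delacroix: $526,250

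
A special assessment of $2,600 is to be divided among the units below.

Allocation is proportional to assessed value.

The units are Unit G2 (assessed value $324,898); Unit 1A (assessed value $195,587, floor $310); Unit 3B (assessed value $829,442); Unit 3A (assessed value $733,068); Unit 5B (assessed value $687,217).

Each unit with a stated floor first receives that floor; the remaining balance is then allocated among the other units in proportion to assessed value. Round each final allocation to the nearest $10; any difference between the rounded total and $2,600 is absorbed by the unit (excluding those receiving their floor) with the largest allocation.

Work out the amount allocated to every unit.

Minimums first: Unit 1A $310. Balance $2,290.
Balance split over remaining assessed value 2,574,625: Unit G2 288.98 → $290; Unit 3B 737.75 → $740; Unit 3A 652.03 → $650; Unit 5B 611.25 → $610.

Unit G2: $290 | Unit 1A: $310 | Unit 3B: $740 | Unit 3A: $650 | Unit 5B: $610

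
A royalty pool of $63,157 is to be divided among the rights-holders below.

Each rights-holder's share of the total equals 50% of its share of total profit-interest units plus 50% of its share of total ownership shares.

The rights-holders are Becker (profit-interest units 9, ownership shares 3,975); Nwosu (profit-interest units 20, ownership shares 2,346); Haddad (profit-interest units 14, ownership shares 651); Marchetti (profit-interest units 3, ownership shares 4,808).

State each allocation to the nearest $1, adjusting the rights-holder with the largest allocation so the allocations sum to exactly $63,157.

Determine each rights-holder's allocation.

Totals — profit-interest units 46, ownership shares 11,780.
Blended shares (50% profit-interest units + 50% ownership shares): Becker 0.2665; Nwosu 0.3170; Haddad 0.1798; Marchetti 0.2367.
Raw shares: Becker 16,834.14; Nwosu 20,018.68; Haddad 11,355.98; Marchetti 14,948.21.
After rounding ($1): Becker $16,834; Nwosu $20,019; Haddad $11,356; Marchetti $14,948. Sum = $63,157.
Sum already equals the total — no adjustment.

Becker: $16,834 | Nwosu: $20,019 | Haddad: $11,356 | Marchetti: $14,948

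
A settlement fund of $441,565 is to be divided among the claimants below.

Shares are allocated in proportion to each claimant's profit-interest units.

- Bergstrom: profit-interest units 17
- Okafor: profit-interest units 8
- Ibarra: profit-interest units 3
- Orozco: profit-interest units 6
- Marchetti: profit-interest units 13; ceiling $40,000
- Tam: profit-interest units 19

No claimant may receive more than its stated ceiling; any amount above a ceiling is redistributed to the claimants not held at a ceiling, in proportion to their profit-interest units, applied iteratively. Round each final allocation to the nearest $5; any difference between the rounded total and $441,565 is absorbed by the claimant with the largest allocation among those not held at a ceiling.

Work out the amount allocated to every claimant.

Combined profit-interest units = 66.
Proportional shares (ignoring caps): Bergstrom 113,736.44; Okafor 53,523.03; Ibarra 20,071.14; Orozco 40,142.27; Marchetti 86,974.92; Tam 127,117.20.
Cap binds for Marchetti ($40,000); remaining pool $401,565 reallocated over remaining profit-interest units 53.
Redistributed shares: Bergstrom 128,803.87 → $128,805; Okafor 60,613.58 → $60,615; Ibarra 22,730.09 → $22,730; Orozco 45,460.19 → $45,460; Tam 143,957.26 → $143,955.

Bergstrom: $128,805; Okafor: $60,615; Ibarra: $22,730; Orozco: $45,460; Marchetti: $40,000; Tam: $143,955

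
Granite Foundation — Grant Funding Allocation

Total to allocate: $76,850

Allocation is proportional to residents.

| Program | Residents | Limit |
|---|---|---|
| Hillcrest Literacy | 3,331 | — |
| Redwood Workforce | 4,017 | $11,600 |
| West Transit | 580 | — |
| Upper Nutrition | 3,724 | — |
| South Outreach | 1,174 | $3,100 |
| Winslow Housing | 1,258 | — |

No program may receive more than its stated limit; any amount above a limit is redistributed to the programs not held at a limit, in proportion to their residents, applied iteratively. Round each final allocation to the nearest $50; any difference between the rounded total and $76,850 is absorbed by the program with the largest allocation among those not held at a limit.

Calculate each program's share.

Hillcrest Literacy: $23,300 · Redwood Workforce: $11,600 · West Transit: $4,050 · Upper Nutrition: $26,000 · South Outreach: $3,100 · Winslow Housing: $8,800

Residents total: 14,084.
Unconstrained shares: Hillcrest Literacy 18,175.76; Redwood Workforce 21,918.95; West Transit 3,164.80; Upper Nutrition 20,320.18; South Outreach 6,405.99; Winslow Housing 6,864.34.
Cap binds for Redwood Workforce ($11,600), South Outreach ($3,100); remaining pool $62,150 reallocated over remaining residents 8,893.
Redistributed shares: Hillcrest Literacy 23,279.17 → $23,300; West Transit 4,053.41 → $4,050; Upper Nutrition 26,025.71 → $26,050; Winslow Housing 8,791.71 → $8,800.
Rounding difference −$50 applied to Upper Nutrition → $26,000.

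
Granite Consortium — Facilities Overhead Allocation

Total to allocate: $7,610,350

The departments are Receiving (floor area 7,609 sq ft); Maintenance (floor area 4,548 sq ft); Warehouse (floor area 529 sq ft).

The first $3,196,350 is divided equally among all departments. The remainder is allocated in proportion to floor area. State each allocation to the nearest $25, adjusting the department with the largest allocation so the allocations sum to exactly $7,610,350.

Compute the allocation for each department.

Equal tier: $3,196,350 ÷ 3 = $1,065,450 apiece.
Remainder $4,414,000 by floor area (total 12,686): Receiving 2,647,495.35 → $2,647,500; Maintenance 1,582,443.01 → $1,582,450; Warehouse 184,061.64 → $184,050.
Totals: Receiving $1,065,450 + $2,647,500 = $3,712,950; Maintenance $1,065,450 + $1,582,450 = $2,647,900; Warehouse $1,065,450 + $184,050 = $1,249,500.

Receiving: $3,712,950; Maintenance: $2,647,900; Warehouse: $1,249,500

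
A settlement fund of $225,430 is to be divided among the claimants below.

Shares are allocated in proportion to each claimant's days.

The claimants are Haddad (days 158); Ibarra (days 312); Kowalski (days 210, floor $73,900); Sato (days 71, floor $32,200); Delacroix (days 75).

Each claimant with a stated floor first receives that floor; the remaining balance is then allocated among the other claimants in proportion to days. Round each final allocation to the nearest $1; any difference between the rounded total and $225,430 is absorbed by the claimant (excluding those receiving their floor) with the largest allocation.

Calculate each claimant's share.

Haddad: $34,595 | Ibarra: $68,313 | Kowalski: $73,900 | Sato: $32,200 | Delacroix: $16,422

Fund the minimums — Kowalski $73,900; Sato $32,200. Residual $119,330.
Residual split over remaining days 545: Haddad 34,594.75 → $34,595; Ibarra 68,313.69 → $68,314; Delacroix 16,421.56 → $16,422.
Rounding difference −$1 applied to Ibarra → $68,313.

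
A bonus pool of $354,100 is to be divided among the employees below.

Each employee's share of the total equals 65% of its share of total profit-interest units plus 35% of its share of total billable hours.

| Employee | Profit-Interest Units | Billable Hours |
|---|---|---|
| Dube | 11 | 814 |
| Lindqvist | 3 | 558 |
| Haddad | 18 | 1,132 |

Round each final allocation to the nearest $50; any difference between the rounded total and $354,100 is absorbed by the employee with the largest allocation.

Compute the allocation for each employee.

Dube: $119,400 · Lindqvist: $49,200 · Haddad: $185,500

Totals — profit-interest units 32, billable hours 2,504.
Combined weights (65% profit-interest units + 35% billable hours): Dube 0.3372; Lindqvist 0.1389; Haddad 0.5239.
Pro-rata amounts: Dube 119,407.99; Lindqvist 49,196.07; Haddad 185,495.94.
At nearest $50: Dube $119,400; Lindqvist $49,200; Haddad $185,500. Sum = $354,100.
Sum already equals the total — no adjustment.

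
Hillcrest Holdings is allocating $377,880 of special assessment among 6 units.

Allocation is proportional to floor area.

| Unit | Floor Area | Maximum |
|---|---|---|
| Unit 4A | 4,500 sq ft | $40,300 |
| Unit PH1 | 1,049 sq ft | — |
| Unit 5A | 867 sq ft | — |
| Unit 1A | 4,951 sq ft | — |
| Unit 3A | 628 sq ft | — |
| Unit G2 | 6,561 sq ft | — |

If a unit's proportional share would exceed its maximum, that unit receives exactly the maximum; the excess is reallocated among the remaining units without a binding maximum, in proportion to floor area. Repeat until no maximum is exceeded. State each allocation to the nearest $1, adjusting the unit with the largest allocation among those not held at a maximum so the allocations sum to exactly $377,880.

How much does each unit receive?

Total floor area = 18,556.
Pro-rata shares before constraints: Unit 4A 91,639.36; Unit PH1 21,362.15; Unit 5A 17,655.85; Unit 1A 100,823.66; Unit 3A 12,788.78; Unit G2 133,610.19.
Held at cap: Unit 4A ($40,300); residual $337,580 reallocated over remaining floor area 14,056.
Remaining shares: Unit PH1 25,193.61 → $25,194; Unit 5A 20,822.56 → $20,823; Unit 1A 118,907.13 → $118,907; Unit 3A 15,082.54 → $15,083; Unit G2 157,574.16 → $157,574.
Rounding difference −$1 applied to Unit G2 → $157,573.

Unit 4A: $40,300 | Unit PH1: $25,194 | Unit 5A: $20,823 | Unit 1A: $118,907 | Unit 3A: $15,083 | Unit G2: $157,573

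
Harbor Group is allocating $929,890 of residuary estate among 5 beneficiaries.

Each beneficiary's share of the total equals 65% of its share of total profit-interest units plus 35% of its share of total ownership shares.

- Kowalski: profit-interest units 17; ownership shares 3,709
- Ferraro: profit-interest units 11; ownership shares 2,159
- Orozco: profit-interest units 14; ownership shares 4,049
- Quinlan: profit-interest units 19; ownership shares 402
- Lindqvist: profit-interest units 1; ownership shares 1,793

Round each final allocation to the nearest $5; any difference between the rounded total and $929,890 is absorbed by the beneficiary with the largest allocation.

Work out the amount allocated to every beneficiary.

Kowalski: $265,395 | Ferraro: $165,250 | Orozco: $245,285 | Quinlan: $196,030 | Lindqvist: $57,930

Totals — profit-interest units 62, ownership shares 12,112.
Composite weights (65% profit-interest units + 35% ownership shares): Kowalski 0.2854; Ferraro 0.1777; Orozco 0.2638; Quinlan 0.2108; Lindqvist 0.0623.
Pro-rata amounts: Kowalski 265,394.92; Ferraro 165,251.79; Orozco 245,284.52; Quinlan 196,030.23; Lindqvist 57,928.54.
Rounded to nearest $5: Kowalski $265,395; Ferraro $165,250; Orozco $245,285; Quinlan $196,030; Lindqvist $57,930. Sum = $929,890.
Sum already equals the total — no adjustment.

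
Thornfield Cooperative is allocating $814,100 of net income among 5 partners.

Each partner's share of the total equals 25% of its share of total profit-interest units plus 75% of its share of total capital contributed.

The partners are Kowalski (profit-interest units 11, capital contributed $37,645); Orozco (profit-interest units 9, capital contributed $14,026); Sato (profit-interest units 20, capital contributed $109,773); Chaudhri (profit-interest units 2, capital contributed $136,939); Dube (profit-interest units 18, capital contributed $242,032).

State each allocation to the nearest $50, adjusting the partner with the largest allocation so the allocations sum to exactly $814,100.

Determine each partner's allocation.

Kowalski: $79,850 · Orozco: $46,400 · Sato: $191,850 · Chaudhri: $161,500 · Dube: $334,500

Profit-interest units total 60; capital contributed total 540,415.
Combined weights (25% profit-interest units + 75% capital contributed): Kowalski 0.0981; Orozco 0.0570; Sato 0.2357; Chaudhri 0.1984; Dube 0.4109.
Pro-rata amounts: Kowalski 79,845.22; Orozco 46,375.69; Sato 191,866.07; Chaudhri 161,501.43; Dube 334,511.58.
At nearest $50: Kowalski $79,850; Orozco $46,400; Sato $191,850; Chaudhri $161,500; Dube $334,500. Sum = $814,100.
Sum already equals the total — no adjustment.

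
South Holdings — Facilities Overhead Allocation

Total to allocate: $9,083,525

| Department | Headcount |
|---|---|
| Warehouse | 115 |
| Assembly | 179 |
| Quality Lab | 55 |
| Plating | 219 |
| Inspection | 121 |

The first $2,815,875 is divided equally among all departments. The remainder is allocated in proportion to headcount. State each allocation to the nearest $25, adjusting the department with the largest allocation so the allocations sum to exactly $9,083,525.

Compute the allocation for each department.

Warehouse: $1,609,300; Assembly: $2,191,500; Quality Lab: $1,063,500; Plating: $2,555,350; Inspection: $1,663,875

$2,815,875 shared equally gives $563,175 per department.
Remainder $6,267,650 by headcount (total 689): Warehouse 1,046,124.46 → $1,046,125; Assembly 1,628,315.46 → $1,628,325; Quality Lab 500,320.39 → $500,325; Plating 1,992,184.83 → $1,992,175; Inspection 1,100,704.86 → $1,100,700.
Totals: Warehouse $563,175 + $1,046,125 = $1,609,300; Assembly $563,175 + $1,628,325 = $2,191,500; Quality Lab $563,175 + $500,325 = $1,063,500; Plating $563,175 + $1,992,175 = $2,555,350; Inspection $563,175 + $1,100,700 = $1,663,875.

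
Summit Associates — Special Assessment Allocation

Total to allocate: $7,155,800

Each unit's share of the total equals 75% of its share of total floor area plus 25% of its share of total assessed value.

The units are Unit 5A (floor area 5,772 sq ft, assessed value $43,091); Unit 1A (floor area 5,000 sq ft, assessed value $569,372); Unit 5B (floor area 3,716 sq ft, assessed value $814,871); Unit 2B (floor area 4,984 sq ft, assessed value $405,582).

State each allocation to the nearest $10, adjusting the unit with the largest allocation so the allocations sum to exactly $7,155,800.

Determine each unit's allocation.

Unit 5A: $1,632,930; Unit 1A: $1,933,810; Unit 5B: $1,819,520; Unit 2B: $1,769,540

Totals — floor area 19,472, assessed value 1,832,916.
Blended shares (75% floor area + 25% assessed value): Unit 5A 0.2282; Unit 1A 0.2702; Unit 5B 0.2543; Unit 2B 0.2473.
Unrounded shares: Unit 5A 1,632,929.31; Unit 1A 1,933,808.71; Unit 5B 1,819,524.36; Unit 2B 1,769,537.62.
After rounding ($10): Unit 5A $1,632,930; Unit 1A $1,933,810; Unit 5B $1,819,520; Unit 2B $1,769,540. Sum = $7,155,800.
Sum already equals the total — no adjustment.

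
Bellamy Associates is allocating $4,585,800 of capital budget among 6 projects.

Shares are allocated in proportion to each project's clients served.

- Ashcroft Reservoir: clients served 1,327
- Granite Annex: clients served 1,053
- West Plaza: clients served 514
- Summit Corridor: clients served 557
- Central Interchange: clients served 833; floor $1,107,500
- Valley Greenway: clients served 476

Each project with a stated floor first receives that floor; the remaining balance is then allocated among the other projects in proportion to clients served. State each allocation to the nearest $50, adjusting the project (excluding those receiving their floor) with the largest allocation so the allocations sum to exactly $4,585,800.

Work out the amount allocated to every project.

Minimums first: Central Interchange $1,107,500. Balance $3,478,300.
Balance split over remaining clients served 3,927: Ashcroft Reservoir 1,175,376.65 → $1,175,400; Granite Annex 932,683.96 → $932,700; West Plaza 455,270.23 → $455,250; Summit Corridor 493,357.04 → $493,350; Valley Greenway 421,612.12 → $421,600.

Ashcroft Reservoir: $1,175,400 | Granite Annex: $932,700 | West Plaza: $455,250 | Summit Corridor: $493,350 | Central Interchange: $1,107,500 | Valley Greenway: $421,600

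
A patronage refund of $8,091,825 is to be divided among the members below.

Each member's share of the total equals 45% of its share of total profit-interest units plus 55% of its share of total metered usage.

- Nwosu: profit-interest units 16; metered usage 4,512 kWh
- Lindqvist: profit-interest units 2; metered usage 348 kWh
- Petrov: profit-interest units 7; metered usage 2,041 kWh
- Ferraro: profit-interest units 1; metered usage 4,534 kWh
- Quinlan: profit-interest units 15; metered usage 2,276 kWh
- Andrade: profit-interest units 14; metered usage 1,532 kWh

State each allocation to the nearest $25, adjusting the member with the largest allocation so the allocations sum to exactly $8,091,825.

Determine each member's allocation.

Profit-interest units total 55; metered usage total 15,243.
Combined weights (45% profit-interest units + 55% metered usage): Nwosu 0.2937; Lindqvist 0.0289; Petrov 0.1309; Ferraro 0.1718; Quinlan 0.2049; Andrade 0.1698.
Unrounded shares: Nwosu 2,376,663.59; Lindqvist 234,017.36; Petrov 1,059,352.33; Ferraro 1,389,999.32; Quinlan 1,657,612.09; Andrade 1,374,180.32.
After rounding ($25): Nwosu $2,376,675; Lindqvist $234,025; Petrov $1,059,350; Ferraro $1,390,000; Quinlan $1,657,600; Andrade $1,374,175. Sum = $8,091,825.
Rounded total matches; no reconciliation needed.

Nwosu: $2,376,675 · Lindqvist: $234,025 · Petrov: $1,059,350 · Ferraro: $1,390,000 · Quinlan: $1,657,600 · Andrade: $1,374,175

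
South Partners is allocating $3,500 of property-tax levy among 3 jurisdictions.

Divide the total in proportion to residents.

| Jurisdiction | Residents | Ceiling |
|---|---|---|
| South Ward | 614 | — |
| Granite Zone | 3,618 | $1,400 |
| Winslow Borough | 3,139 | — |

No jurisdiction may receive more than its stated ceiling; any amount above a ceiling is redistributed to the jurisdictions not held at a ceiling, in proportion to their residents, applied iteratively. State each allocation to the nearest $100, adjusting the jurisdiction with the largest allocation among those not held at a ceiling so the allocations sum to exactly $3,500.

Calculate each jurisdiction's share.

Sum of residents: 7,371.
Proportional shares (ignoring caps): South Ward 291.55; Granite Zone 1,717.95; Winslow Borough 1,490.50.
Held at cap: Granite Zone ($1,400); balance $2,100 reallocated over remaining residents 3,753.
Remaining shares: South Ward 343.57 → $300; Winslow Borough 1,756.43 → $1,800.

South Ward: $300; Granite Zone: $1,400; Winslow Borough: $1,800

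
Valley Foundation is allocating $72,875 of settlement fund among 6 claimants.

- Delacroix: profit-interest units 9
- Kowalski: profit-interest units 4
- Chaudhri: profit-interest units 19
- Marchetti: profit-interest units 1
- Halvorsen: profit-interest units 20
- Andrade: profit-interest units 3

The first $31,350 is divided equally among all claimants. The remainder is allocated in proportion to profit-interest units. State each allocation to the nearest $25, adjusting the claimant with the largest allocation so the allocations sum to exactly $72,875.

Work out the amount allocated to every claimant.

First tranche $31,350 split equally: $5,225 each.
Remainder $41,525 by profit-interest units (total 56): Delacroix 6,673.66 → $6,675; Kowalski 2,966.07 → $2,975; Chaudhri 14,088.84 → $14,100; Marchetti 741.52 → $750; Halvorsen 14,830.36 → $14,825; Andrade 2,224.55 → $2,225.
Rounding difference −$25 on remainder applied to Halvorsen.
Totals: Delacroix $5,225 + $6,675 = $11,900; Kowalski $5,225 + $2,975 = $8,200; Chaudhri $5,225 + $14,100 = $19,325; Marchetti $5,225 + $750 = $5,975; Halvorsen $5,225 + $14,800 = $20,025; Andrade $5,225 + $2,225 = $7,450.

Delacroix: $11,900; Kowalski: $8,200; Chaudhri: $19,325; Marchetti: $5,975; Halvorsen: $20,025; Andrade: $7,450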